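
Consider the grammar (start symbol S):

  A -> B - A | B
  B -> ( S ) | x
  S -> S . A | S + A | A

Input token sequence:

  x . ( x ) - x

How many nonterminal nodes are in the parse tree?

11

[S [S [A [B x]]] . [A [B ( [S [A [B x]]] )] - [A [B x]]]]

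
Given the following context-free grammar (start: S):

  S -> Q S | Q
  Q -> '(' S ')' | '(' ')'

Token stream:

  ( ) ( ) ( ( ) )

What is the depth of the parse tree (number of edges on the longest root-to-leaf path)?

[S [Q ( )] [S [Q ( )] [S [Q ( [S [Q ( )]] )]]]]

6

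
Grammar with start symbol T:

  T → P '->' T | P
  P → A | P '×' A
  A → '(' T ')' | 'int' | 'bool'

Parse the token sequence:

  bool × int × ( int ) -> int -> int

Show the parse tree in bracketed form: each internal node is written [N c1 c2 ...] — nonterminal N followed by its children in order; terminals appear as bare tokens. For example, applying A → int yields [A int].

[T [P [P [P [A bool]] × [A int]] × [A ( [T [P [A int]]] )]] -> [T [P [A int]] -> [T [P [A int]]]]]

T
P -> T
P × A -> T
P × A × A -> T
A × A × A -> T
bool × A × A -> T
bool × int × A -> T
bool × int × ( T ) -> T
bool × int × ( P ) -> T
bool × int × ( A ) -> T
bool × int × ( int ) -> T
bool × int × ( int ) -> P -> T
bool × int × ( int ) -> A -> T
bool × int × ( int ) -> int -> T
bool × int × ( int ) -> int -> P
bool × int × ( int ) -> int -> A
bool × int × ( int ) -> int -> int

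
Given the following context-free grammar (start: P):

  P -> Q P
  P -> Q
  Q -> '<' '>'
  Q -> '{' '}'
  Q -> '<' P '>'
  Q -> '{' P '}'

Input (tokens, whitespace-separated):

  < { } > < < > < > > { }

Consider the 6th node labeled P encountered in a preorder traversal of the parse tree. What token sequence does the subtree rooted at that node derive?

{ }

[P [Q < [P [Q { }]] >] [P [Q < [P [Q < >] [P [Q < >]]] >] [P [Q { }]]]]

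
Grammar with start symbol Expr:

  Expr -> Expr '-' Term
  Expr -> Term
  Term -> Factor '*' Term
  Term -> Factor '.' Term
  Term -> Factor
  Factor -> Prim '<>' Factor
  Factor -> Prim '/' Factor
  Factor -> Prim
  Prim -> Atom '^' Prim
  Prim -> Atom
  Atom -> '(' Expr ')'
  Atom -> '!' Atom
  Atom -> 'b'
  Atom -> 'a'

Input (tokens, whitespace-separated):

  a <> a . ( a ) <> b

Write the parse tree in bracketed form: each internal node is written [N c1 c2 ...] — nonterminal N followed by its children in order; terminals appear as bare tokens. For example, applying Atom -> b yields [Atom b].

Expr
Term
Factor . Term
Prim <> Factor . Term
Atom <> Factor . Term
a <> Factor . Term
a <> Prim . Term
a <> Atom . Term
a <> a . Term
a <> a . Factor
a <> a . Prim <> Factor
a <> a . Atom <> Factor
a <> a . ( Expr ) <> Factor
a <> a . ( Term ) <> Factor
a <> a . ( Factor ) <> Factor
a <> a . ( Prim ) <> Factor
a <> a . ( Atom ) <> Factor
a <> a . ( a ) <> Factor
a <> a . ( a ) <> Prim
a <> a . ( a ) <> Atom
a <> a . ( a ) <> b

[Expr [Term [Factor [Prim [Atom a]] <> [Factor [Prim [Atom a]]]] . [Term [Factor [Prim [Atom ( [Expr [Term [Factor [Prim [Atom a]]]]] )]] <> [Factor [Prim [Atom b]]]]]]]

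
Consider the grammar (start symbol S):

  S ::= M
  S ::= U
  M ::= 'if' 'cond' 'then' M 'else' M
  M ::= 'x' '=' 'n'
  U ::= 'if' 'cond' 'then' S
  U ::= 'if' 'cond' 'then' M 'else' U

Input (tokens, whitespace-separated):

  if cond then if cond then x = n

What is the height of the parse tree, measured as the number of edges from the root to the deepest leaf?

[S [U if cond then [S [U if cond then [S [M x = n]]]]]]

6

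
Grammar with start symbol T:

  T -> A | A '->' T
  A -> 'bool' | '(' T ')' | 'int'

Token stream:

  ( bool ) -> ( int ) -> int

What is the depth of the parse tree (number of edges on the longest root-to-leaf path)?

[T [A ( [T [A bool]] )] -> [T [A ( [T [A int]] )] -> [T [A int]]]]

5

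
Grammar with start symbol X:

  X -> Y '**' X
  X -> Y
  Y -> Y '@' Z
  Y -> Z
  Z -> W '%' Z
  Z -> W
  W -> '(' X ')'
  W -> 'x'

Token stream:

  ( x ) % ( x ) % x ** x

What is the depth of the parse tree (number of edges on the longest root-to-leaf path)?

[X [Y [Z [W ( [X [Y [Z [W x]]]] )] % [Z [W ( [X [Y [Z [W x]]]] )] % [Z [W x]]]]] ** [X [Y [Z [W x]]]]]

9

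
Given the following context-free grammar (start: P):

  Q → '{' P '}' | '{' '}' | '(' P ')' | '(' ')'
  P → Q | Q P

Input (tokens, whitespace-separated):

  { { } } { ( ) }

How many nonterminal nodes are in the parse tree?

[P [Q { [P [Q { }]] }] [P [Q { [P [Q ( )]] }]]]

8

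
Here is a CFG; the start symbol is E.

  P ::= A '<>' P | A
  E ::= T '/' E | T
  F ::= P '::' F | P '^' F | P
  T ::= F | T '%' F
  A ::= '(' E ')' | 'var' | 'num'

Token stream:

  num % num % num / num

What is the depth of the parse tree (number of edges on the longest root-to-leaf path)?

7

[E [T [T [T [F [P [A num]]]] % [F [P [A num]]]] % [F [P [A num]]]] / [E [T [F [P [A num]]]]]]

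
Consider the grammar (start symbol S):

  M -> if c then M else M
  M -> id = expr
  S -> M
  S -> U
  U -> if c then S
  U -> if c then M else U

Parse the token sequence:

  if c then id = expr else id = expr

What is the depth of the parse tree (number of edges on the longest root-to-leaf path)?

[S [M if c then [M id = expr] else [M id = expr]]]

3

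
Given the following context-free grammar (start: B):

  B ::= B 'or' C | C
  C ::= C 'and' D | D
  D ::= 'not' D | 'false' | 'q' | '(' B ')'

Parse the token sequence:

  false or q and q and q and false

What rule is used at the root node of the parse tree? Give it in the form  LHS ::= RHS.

B ::= B 'or' C

[B [B [C [D false]]] or [C [C [C [C [D q]] and [D q]] and [D q]] and [D false]]]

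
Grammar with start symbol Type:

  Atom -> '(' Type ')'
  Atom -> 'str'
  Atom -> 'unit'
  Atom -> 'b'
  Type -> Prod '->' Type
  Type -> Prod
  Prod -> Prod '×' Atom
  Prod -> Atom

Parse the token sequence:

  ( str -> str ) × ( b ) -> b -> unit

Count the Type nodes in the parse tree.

[Type [Prod [Prod [Atom ( [Type [Prod [Atom str]] -> [Type [Prod [Atom str]]]] )]] × [Atom ( [Type [Prod [Atom b]]] )]] -> [Type [Prod [Atom b]] -> [Type [Prod [Atom unit]]]]]

6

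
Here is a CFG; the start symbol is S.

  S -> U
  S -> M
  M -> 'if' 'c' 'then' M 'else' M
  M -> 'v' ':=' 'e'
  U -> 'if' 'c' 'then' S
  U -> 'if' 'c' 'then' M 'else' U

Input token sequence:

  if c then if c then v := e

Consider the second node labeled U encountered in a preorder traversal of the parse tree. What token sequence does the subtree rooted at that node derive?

[S [U if c then [S [U if c then [S [M v := e]]]]]]

if c then v := e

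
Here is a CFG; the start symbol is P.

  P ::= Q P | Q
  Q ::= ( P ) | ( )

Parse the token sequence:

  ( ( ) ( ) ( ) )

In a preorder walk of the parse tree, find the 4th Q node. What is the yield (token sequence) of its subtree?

[P [Q ( [P [Q ( )] [P [Q ( )] [P [Q ( )]]]] )]]

( )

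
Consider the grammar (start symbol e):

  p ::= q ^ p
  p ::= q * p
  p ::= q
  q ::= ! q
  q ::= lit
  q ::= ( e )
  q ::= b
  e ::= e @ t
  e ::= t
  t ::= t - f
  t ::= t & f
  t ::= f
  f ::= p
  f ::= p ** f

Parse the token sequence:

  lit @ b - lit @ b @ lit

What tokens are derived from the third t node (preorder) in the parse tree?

b

[e [e [e [e [t [f [p [q lit]]]]] @ [t [t [f [p [q b]]]] - [f [p [q lit]]]]] @ [t [f [p [q b]]]]] @ [t [f [p [q lit]]]]]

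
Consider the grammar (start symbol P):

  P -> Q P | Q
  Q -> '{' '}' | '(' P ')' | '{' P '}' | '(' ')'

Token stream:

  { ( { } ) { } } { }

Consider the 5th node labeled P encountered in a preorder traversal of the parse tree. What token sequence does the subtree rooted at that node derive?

{ }

[P [Q { [P [Q ( [P [Q { }]] )] [P [Q { }]]] }] [P [Q { }]]]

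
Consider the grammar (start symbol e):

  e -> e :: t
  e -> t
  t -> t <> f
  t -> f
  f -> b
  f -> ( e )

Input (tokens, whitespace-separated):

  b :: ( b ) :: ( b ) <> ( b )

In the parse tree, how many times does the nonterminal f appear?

[e [e [e [t [f b]]] :: [t [f ( [e [t [f b]]] )]]] :: [t [t [f ( [e [t [f b]]] )]] <> [f ( [e [t [f b]]] )]]]

7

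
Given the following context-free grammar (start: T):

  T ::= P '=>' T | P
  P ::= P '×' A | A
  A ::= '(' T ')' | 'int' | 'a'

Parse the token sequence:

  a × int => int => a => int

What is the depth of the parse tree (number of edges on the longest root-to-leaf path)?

6

[T [P [P [A a]] × [A int]] => [T [P [A int]] => [T [P [A a]] => [T [P [A int]]]]]]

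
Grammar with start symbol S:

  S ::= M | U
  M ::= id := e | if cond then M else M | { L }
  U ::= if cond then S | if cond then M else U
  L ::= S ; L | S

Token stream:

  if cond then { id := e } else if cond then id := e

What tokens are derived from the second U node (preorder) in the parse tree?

[S [U if cond then [M { [L [S [M id := e]]] }] else [U if cond then [S [M id := e]]]]]

if cond then id := e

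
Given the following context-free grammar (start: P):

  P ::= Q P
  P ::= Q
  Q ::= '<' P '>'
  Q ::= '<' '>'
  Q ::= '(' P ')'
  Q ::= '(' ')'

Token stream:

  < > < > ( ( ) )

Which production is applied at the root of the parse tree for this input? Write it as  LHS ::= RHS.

P ::= Q P

[P [Q < >] [P [Q < >] [P [Q ( [P [Q ( )]] )]]]]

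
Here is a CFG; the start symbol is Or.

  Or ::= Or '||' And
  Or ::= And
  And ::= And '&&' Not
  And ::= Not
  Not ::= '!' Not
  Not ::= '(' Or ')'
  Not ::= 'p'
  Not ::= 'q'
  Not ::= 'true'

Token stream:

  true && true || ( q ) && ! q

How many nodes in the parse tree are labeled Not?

[Or [Or [And [And [Not true]] && [Not true]]] || [And [And [Not ( [Or [And [Not q]]] )]] && [Not ! [Not q]]]]

6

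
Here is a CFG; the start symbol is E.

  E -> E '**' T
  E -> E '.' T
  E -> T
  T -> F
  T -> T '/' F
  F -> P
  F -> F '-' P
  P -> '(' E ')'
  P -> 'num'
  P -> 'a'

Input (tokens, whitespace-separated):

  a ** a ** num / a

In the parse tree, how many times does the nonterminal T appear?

[E [E [E [T [F [P a]]]] ** [T [F [P a]]]] ** [T [T [F [P num]]] / [F [P a]]]]

4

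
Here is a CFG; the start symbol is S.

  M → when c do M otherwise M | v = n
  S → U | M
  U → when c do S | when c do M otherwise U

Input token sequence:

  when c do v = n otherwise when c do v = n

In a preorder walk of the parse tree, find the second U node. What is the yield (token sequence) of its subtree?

[S [U when c do [M v = n] otherwise [U when c do [S [M v = n]]]]]

when c do v = n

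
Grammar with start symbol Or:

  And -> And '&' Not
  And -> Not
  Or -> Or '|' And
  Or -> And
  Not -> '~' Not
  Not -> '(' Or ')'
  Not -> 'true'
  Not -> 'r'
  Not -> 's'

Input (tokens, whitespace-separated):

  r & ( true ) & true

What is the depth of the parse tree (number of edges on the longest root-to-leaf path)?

[Or [And [And [And [Not r]] & [Not ( [Or [And [Not true]]] )]] & [Not true]]]

7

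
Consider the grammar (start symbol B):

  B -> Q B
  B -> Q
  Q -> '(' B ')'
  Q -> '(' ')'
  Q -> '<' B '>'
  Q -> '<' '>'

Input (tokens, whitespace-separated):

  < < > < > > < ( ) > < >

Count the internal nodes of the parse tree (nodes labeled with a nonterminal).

12

[B [Q < [B [Q < >] [B [Q < >]]] >] [B [Q < [B [Q ( )]] >] [B [Q < >]]]]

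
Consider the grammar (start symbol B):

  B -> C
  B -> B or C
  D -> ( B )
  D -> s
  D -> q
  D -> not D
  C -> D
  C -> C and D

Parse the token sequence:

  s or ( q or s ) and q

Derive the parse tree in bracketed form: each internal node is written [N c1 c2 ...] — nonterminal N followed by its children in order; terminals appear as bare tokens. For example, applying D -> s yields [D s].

[B [B [C [D s]]] or [C [C [D ( [B [B [C [D q]]] or [C [D s]]] )]] and [D q]]]

B
B or C
C or C
D or C
s or C
s or C and D
s or D and D
s or ( B ) and D
s or ( B or C ) and D
s or ( C or C ) and D
s or ( D or C ) and D
s or ( q or C ) and D
s or ( q or D ) and D
s or ( q or s ) and D
s or ( q or s ) and q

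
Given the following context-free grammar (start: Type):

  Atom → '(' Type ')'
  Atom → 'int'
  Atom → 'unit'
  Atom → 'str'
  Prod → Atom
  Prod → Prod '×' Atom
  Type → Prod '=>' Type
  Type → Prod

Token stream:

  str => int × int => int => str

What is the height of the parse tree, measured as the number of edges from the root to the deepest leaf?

[Type [Prod [Atom str]] => [Type [Prod [Prod [Atom int]] × [Atom int]] => [Type [Prod [Atom int]] => [Type [Prod [Atom str]]]]]]

6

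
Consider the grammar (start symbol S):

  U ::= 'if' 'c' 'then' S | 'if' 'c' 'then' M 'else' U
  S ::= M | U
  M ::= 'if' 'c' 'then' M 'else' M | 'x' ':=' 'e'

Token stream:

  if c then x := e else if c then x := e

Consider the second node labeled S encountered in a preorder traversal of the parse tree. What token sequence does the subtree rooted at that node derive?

[S [U if c then [M x := e] else [U if c then [S [M x := e]]]]]

x := e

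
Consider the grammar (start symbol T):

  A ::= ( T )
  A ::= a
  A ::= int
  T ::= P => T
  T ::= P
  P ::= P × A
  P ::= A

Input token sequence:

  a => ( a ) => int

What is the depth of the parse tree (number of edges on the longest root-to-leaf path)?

[T [P [A a]] => [T [P [A ( [T [P [A a]]] )]] => [T [P [A int]]]]]

7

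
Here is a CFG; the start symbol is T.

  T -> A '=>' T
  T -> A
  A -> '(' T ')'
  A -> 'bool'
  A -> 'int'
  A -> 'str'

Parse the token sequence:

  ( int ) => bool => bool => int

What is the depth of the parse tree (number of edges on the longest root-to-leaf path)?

[T [A ( [T [A int]] )] => [T [A bool] => [T [A bool] => [T [A int]]]]]

5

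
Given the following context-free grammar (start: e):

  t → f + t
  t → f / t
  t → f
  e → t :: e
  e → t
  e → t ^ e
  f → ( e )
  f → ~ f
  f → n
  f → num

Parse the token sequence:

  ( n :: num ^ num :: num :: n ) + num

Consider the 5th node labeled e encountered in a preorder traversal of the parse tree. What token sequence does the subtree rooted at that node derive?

num :: n

[e [t [f ( [e [t [f n]] :: [e [t [f num]] ^ [e [t [f num]] :: [e [t [f num]] :: [e [t [f n]]]]]]] )] + [t [f num]]]]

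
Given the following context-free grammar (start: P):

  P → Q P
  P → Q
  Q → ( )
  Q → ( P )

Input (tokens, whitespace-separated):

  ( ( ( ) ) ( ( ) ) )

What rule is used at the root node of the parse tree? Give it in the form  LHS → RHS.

[P [Q ( [P [Q ( [P [Q ( )]] )] [P [Q ( [P [Q ( )]] )]]] )]]

P → Q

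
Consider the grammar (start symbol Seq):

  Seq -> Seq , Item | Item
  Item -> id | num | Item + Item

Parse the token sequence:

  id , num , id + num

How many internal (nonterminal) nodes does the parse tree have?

[Seq [Seq [Seq [Item id]] , [Item num]] , [Item [Item id] + [Item num]]]

8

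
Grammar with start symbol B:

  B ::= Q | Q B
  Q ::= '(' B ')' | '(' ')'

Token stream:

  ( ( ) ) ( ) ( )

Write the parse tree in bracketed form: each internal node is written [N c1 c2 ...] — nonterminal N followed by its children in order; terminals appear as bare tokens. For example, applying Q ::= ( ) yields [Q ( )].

[B [Q ( [B [Q ( )]] )] [B [Q ( )] [B [Q ( )]]]]

B
Q B
( B ) B
( Q ) B
( ( ) ) B
( ( ) ) Q B
( ( ) ) ( ) B
( ( ) ) ( ) Q
( ( ) ) ( ) ( )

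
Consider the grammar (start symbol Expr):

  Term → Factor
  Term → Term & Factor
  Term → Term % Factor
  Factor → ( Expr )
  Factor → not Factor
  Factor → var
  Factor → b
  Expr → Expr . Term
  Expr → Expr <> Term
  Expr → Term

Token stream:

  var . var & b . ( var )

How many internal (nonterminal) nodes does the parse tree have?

[Expr [Expr [Expr [Term [Factor var]]] . [Term [Term [Factor var]] & [Factor b]]] . [Term [Factor ( [Expr [Term [Factor var]]] )]]]

14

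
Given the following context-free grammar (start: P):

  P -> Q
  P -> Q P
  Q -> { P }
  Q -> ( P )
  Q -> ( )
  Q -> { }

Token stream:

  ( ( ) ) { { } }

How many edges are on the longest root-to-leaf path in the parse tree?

[P [Q ( [P [Q ( )]] )] [P [Q { [P [Q { }]] }]]]

5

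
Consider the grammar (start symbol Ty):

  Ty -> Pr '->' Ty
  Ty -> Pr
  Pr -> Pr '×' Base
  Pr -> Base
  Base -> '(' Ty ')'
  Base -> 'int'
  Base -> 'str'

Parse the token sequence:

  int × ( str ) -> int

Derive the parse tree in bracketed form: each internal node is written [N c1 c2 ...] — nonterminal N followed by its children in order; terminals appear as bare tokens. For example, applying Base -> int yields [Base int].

Ty
Pr -> Ty
Pr × Base -> Ty
Base × Base -> Ty
int × Base -> Ty
int × ( Ty ) -> Ty
int × ( Pr ) -> Ty
int × ( Base ) -> Ty
int × ( str ) -> Ty
int × ( str ) -> Pr
int × ( str ) -> Base
int × ( str ) -> int

[Ty [Pr [Pr [Base int]] × [Base ( [Ty [Pr [Base str]]] )]] -> [Ty [Pr [Base int]]]]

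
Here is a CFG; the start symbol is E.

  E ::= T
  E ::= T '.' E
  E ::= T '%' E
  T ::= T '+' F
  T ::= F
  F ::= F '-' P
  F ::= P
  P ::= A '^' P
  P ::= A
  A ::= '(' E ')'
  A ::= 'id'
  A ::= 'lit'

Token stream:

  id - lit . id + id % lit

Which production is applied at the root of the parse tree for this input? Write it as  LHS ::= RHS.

E ::= T '.' E

[E [T [F [F [P [A id]]] - [P [A lit]]]] . [E [T [T [F [P [A id]]]] + [F [P [A id]]]] % [E [T [F [P [A lit]]]]]]]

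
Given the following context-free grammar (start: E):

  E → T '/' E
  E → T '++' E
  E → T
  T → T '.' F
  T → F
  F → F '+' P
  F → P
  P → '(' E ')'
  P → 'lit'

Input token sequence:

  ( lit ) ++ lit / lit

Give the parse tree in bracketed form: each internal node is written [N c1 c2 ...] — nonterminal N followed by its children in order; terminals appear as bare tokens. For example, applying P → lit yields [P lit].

E
T ++ E
F ++ E
P ++ E
( E ) ++ E
( T ) ++ E
( F ) ++ E
( P ) ++ E
( lit ) ++ E
( lit ) ++ T / E
( lit ) ++ F / E
( lit ) ++ P / E
( lit ) ++ lit / E
( lit ) ++ lit / T
( lit ) ++ lit / F
( lit ) ++ lit / P
( lit ) ++ lit / lit

[E [T [F [P ( [E [T [F [P lit]]]] )]]] ++ [E [T [F [P lit]]] / [E [T [F [P lit]]]]]]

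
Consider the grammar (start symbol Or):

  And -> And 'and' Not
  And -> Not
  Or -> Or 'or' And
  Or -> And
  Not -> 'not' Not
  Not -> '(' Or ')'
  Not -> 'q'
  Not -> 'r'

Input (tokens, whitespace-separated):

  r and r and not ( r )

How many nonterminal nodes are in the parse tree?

[Or [And [And [And [Not r]] and [Not r]] and [Not not [Not ( [Or [And [Not r]]] )]]]]

11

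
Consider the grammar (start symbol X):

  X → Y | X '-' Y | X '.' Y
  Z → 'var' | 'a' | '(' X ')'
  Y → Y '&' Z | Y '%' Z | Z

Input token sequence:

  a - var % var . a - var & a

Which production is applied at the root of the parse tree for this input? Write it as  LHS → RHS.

X → X '-' Y

[X [X [X [X [Y [Z a]]] - [Y [Y [Z var]] % [Z var]]] . [Y [Z a]]] - [Y [Y [Z var]] & [Z a]]]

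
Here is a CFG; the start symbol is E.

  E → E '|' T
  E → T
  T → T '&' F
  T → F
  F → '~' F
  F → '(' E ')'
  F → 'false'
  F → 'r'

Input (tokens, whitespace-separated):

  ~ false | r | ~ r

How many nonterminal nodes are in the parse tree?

11

[E [E [E [T [F ~ [F false]]]] | [T [F r]]] | [T [F ~ [F r]]]]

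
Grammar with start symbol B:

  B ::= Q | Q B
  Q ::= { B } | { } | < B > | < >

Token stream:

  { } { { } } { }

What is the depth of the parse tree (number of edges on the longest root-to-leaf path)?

[B [Q { }] [B [Q { [B [Q { }]] }] [B [Q { }]]]]

5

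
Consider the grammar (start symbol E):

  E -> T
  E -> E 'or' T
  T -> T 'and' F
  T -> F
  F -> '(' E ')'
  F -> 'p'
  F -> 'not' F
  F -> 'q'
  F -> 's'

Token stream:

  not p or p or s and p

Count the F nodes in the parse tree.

[E [E [E [T [F not [F p]]]] or [T [F p]]] or [T [T [F s]] and [F p]]]

5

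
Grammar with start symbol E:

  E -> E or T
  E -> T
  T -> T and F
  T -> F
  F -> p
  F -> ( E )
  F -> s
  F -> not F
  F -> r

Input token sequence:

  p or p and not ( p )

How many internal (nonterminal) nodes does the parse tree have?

12

[E [E [T [F p]]] or [T [T [F p]] and [F not [F ( [E [T [F p]]] )]]]]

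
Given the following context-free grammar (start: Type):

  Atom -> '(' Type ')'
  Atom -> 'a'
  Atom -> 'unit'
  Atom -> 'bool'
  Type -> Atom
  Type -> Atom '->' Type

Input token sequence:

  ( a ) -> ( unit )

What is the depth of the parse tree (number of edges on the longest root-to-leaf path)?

5

[Type [Atom ( [Type [Atom a]] )] -> [Type [Atom ( [Type [Atom unit]] )]]]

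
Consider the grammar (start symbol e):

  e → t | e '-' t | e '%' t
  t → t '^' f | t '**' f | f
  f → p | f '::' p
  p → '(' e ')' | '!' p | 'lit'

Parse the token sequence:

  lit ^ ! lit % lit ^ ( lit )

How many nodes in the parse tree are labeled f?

[e [e [t [t [f [p lit]]] ^ [f [p ! [p lit]]]]] % [t [t [f [p lit]]] ^ [f [p ( [e [t [f [p lit]]]] )]]]]

5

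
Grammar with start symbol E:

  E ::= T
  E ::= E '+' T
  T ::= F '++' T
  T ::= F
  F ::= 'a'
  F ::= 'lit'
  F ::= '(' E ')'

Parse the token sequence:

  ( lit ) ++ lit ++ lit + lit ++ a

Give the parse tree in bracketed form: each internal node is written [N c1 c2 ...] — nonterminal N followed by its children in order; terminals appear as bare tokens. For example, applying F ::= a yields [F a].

[E [E [T [F ( [E [T [F lit]]] )] ++ [T [F lit] ++ [T [F lit]]]]] + [T [F lit] ++ [T [F a]]]]

E
E + T
T + T
F ++ T + T
( E ) ++ T + T
( T ) ++ T + T
( F ) ++ T + T
( lit ) ++ T + T
( lit ) ++ F ++ T + T
( lit ) ++ lit ++ T + T
( lit ) ++ lit ++ F + T
( lit ) ++ lit ++ lit + T
( lit ) ++ lit ++ lit + F ++ T
( lit ) ++ lit ++ lit + lit ++ T
( lit ) ++ lit ++ lit + lit ++ F
( lit ) ++ lit ++ lit + lit ++ a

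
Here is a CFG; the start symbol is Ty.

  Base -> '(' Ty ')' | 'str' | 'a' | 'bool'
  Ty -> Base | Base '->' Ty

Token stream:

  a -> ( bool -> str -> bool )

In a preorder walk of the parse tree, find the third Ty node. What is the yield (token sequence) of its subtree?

[Ty [Base a] -> [Ty [Base ( [Ty [Base bool] -> [Ty [Base str] -> [Ty [Base bool]]]] )]]]

bool -> str -> bool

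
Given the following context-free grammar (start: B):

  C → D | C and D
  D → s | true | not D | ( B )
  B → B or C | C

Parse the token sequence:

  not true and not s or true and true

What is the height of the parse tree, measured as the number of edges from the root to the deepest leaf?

[B [B [C [C [D not [D true]]] and [D not [D s]]]] or [C [C [D true]] and [D true]]]

6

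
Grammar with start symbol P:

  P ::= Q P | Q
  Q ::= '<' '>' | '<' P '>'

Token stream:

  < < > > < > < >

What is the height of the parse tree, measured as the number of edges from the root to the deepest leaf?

[P [Q < [P [Q < >]] >] [P [Q < >] [P [Q < >]]]]

4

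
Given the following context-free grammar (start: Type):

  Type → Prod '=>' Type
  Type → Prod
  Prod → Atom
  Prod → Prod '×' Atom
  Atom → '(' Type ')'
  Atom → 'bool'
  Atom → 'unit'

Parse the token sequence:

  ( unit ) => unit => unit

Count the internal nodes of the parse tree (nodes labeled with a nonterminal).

12

[Type [Prod [Atom ( [Type [Prod [Atom unit]]] )]] => [Type [Prod [Atom unit]] => [Type [Prod [Atom unit]]]]]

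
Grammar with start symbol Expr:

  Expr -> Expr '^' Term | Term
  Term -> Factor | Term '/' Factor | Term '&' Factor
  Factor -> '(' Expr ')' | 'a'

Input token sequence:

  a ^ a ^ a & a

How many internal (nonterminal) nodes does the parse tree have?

[Expr [Expr [Expr [Term [Factor a]]] ^ [Term [Factor a]]] ^ [Term [Term [Factor a]] & [Factor a]]]

11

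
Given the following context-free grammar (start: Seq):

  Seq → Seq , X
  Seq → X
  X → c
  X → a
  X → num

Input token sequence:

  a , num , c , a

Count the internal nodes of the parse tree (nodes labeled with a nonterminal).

[Seq [Seq [Seq [Seq [X a]] , [X num]] , [X c]] , [X a]]

8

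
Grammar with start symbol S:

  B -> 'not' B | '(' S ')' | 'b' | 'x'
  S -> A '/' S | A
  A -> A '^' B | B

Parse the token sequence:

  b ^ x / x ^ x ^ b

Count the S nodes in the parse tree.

2

[S [A [A [B b]] ^ [B x]] / [S [A [A [A [B x]] ^ [B x]] ^ [B b]]]]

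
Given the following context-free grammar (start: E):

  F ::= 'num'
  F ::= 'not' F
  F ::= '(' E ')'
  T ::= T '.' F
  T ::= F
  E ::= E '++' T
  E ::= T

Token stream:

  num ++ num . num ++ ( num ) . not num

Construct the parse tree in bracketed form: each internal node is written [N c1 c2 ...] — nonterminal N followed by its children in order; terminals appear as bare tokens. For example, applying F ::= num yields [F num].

E
E ++ T
E ++ T ++ T
T ++ T ++ T
F ++ T ++ T
num ++ T ++ T
num ++ T . F ++ T
num ++ F . F ++ T
num ++ num . F ++ T
num ++ num . num ++ T
num ++ num . num ++ T . F
num ++ num . num ++ F . F
num ++ num . num ++ ( E ) . F
num ++ num . num ++ ( T ) . F
num ++ num . num ++ ( F ) . F
num ++ num . num ++ ( num ) . F
num ++ num . num ++ ( num ) . not F
num ++ num . num ++ ( num ) . not num

[E [E [E [T [F num]]] ++ [T [T [F num]] . [F num]]] ++ [T [T [F ( [E [T [F num]]] )]] . [F not [F num]]]]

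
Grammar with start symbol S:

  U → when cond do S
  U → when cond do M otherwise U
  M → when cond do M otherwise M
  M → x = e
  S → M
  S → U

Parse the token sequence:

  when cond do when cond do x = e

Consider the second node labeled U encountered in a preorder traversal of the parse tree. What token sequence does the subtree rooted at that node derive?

when cond do x = e

[S [U when cond do [S [U when cond do [S [M x = e]]]]]]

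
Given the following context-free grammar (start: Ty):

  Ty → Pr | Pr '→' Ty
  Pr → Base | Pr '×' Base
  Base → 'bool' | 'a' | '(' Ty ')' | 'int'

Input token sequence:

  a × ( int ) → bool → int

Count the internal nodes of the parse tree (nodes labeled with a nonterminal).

[Ty [Pr [Pr [Base a]] × [Base ( [Ty [Pr [Base int]]] )]] → [Ty [Pr [Base bool]] → [Ty [Pr [Base int]]]]]

14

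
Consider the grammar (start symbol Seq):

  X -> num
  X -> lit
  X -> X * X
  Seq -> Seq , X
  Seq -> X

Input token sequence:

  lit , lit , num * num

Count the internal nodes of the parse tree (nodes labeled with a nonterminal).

[Seq [Seq [Seq [X lit]] , [X lit]] , [X [X num] * [X num]]]

8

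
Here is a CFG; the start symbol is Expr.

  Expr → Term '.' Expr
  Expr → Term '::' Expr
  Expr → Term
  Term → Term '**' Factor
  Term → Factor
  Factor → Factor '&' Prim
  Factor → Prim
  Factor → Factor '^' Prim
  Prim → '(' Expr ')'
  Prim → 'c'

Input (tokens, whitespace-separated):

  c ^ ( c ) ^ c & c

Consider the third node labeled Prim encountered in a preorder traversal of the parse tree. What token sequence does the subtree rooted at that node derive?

c

[Expr [Term [Factor [Factor [Factor [Factor [Prim c]] ^ [Prim ( [Expr [Term [Factor [Prim c]]]] )]] ^ [Prim c]] & [Prim c]]]]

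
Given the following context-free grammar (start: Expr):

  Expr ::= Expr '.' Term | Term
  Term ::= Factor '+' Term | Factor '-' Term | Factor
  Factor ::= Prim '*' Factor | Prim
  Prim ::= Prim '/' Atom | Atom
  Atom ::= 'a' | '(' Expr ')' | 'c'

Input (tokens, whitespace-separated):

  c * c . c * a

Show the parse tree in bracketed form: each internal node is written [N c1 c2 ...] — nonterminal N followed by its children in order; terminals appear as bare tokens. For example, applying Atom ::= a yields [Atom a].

[Expr [Expr [Term [Factor [Prim [Atom c]] * [Factor [Prim [Atom c]]]]]] . [Term [Factor [Prim [Atom c]] * [Factor [Prim [Atom a]]]]]]

Expr
Expr . Term
Term . Term
Factor . Term
Prim * Factor . Term
Atom * Factor . Term
c * Factor . Term
c * Prim . Term
c * Atom . Term
c * c . Term
c * c . Factor
c * c . Prim * Factor
c * c . Atom * Factor
c * c . c * Factor
c * c . c * Prim
c * c . c * Atom
c * c . c * a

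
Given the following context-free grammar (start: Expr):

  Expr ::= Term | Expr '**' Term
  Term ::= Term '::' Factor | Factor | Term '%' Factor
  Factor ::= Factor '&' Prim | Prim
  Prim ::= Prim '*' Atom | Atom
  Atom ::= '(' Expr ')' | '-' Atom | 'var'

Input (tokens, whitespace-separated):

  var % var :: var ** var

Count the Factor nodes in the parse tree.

4

[Expr [Expr [Term [Term [Term [Factor [Prim [Atom var]]]] % [Factor [Prim [Atom var]]]] :: [Factor [Prim [Atom var]]]]] ** [Term [Factor [Prim [Atom var]]]]]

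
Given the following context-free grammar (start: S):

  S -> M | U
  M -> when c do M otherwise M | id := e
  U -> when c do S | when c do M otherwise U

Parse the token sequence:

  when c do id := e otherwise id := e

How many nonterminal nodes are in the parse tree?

[S [M when c do [M id := e] otherwise [M id := e]]]

4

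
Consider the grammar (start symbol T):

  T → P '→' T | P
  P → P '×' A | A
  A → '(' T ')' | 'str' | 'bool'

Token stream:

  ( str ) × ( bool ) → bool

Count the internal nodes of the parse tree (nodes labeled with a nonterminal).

[T [P [P [A ( [T [P [A str]]] )]] × [A ( [T [P [A bool]]] )]] → [T [P [A bool]]]]

14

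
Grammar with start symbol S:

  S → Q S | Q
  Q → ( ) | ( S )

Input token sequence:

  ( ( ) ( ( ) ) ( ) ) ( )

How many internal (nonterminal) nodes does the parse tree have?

[S [Q ( [S [Q ( )] [S [Q ( [S [Q ( )]] )] [S [Q ( )]]]] )] [S [Q ( )]]]

12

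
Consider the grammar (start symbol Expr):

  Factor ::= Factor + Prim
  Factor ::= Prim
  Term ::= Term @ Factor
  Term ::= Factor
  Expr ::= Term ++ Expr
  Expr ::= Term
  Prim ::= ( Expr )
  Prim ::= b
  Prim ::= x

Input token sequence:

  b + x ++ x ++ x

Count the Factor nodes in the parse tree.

[Expr [Term [Factor [Factor [Prim b]] + [Prim x]]] ++ [Expr [Term [Factor [Prim x]]] ++ [Expr [Term [Factor [Prim x]]]]]]

4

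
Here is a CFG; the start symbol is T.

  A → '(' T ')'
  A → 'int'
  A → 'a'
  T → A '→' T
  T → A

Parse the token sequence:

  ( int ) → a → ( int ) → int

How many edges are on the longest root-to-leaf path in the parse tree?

6

[T [A ( [T [A int]] )] → [T [A a] → [T [A ( [T [A int]] )] → [T [A int]]]]]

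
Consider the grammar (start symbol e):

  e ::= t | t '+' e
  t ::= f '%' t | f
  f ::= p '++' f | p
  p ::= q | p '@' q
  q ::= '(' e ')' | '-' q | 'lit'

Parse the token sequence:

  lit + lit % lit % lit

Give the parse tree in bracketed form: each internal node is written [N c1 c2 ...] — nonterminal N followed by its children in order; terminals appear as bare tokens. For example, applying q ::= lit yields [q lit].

[e [t [f [p [q lit]]]] + [e [t [f [p [q lit]]] % [t [f [p [q lit]]] % [t [f [p [q lit]]]]]]]]

e
t + e
f + e
p + e
q + e
lit + e
lit + t
lit + f % t
lit + p % t
lit + q % t
lit + lit % t
lit + lit % f % t
lit + lit % p % t
lit + lit % q % t
lit + lit % lit % t
lit + lit % lit % f
lit + lit % lit % p
lit + lit % lit % q
lit + lit % lit % lit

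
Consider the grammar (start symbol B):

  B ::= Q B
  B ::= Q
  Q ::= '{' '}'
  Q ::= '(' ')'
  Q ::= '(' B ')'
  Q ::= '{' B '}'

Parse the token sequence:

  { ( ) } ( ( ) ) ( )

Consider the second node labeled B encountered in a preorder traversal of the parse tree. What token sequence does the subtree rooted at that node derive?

[B [Q { [B [Q ( )]] }] [B [Q ( [B [Q ( )]] )] [B [Q ( )]]]]

( )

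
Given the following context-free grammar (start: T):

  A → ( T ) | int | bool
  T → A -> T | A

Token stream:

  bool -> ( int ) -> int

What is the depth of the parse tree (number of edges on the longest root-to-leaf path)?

[T [A bool] -> [T [A ( [T [A int]] )] -> [T [A int]]]]

5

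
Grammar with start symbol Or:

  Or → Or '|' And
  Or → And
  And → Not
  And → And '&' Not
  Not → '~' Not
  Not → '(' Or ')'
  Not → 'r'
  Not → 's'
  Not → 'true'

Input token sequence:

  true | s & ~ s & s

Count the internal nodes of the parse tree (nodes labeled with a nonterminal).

11

[Or [Or [And [Not true]]] | [And [And [And [Not s]] & [Not ~ [Not s]]] & [Not s]]]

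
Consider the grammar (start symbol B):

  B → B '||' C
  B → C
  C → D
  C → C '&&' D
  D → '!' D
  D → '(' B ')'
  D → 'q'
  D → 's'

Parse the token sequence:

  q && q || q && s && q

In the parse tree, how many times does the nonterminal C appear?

[B [B [C [C [D q]] && [D q]]] || [C [C [C [D q]] && [D s]] && [D q]]]

5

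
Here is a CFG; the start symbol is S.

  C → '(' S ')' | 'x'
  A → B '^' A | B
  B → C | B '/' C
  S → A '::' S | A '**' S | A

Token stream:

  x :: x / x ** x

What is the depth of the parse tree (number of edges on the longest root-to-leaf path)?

[S [A [B [C x]]] :: [S [A [B [B [C x]] / [C x]]] ** [S [A [B [C x]]]]]]

6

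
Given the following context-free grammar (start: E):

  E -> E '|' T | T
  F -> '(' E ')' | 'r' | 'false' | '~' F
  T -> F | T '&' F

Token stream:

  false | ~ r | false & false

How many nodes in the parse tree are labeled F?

5

[E [E [E [T [F false]]] | [T [F ~ [F r]]]] | [T [T [F false]] & [F false]]]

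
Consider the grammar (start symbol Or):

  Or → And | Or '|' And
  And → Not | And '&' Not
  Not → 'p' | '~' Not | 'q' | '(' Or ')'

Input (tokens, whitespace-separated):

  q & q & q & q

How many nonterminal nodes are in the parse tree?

[Or [And [And [And [And [Not q]] & [Not q]] & [Not q]] & [Not q]]]

9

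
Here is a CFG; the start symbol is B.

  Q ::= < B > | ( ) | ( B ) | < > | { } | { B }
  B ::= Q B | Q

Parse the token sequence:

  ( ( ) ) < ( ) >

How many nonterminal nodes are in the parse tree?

8

[B [Q ( [B [Q ( )]] )] [B [Q < [B [Q ( )]] >]]]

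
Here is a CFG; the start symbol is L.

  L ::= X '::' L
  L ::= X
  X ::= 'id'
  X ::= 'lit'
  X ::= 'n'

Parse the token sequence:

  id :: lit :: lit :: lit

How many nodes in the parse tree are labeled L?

4

[L [X id] :: [L [X lit] :: [L [X lit] :: [L [X lit]]]]]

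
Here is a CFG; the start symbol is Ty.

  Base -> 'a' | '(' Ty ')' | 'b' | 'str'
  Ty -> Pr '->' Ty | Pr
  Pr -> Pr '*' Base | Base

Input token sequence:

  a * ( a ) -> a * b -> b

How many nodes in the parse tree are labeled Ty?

[Ty [Pr [Pr [Base a]] * [Base ( [Ty [Pr [Base a]]] )]] -> [Ty [Pr [Pr [Base a]] * [Base b]] -> [Ty [Pr [Base b]]]]]

4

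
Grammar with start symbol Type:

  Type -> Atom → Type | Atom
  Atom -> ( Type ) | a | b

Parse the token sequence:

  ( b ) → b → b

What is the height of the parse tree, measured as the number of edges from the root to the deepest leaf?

4

[Type [Atom ( [Type [Atom b]] )] → [Type [Atom b] → [Type [Atom b]]]]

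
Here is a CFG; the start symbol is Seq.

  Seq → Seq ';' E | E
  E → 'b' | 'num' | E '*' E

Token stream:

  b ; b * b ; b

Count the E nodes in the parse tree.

[Seq [Seq [Seq [E b]] ; [E [E b] * [E b]]] ; [E b]]

5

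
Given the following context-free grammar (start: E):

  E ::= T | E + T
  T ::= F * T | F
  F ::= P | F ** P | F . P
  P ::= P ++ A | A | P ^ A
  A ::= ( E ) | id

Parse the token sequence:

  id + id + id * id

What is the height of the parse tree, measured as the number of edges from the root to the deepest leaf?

7

[E [E [E [T [F [P [A id]]]]] + [T [F [P [A id]]]]] + [T [F [P [A id]]] * [T [F [P [A id]]]]]]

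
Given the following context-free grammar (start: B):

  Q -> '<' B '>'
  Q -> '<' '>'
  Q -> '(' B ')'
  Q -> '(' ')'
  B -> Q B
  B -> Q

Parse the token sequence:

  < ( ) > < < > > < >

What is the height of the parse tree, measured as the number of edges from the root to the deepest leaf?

[B [Q < [B [Q ( )]] >] [B [Q < [B [Q < >]] >] [B [Q < >]]]]

5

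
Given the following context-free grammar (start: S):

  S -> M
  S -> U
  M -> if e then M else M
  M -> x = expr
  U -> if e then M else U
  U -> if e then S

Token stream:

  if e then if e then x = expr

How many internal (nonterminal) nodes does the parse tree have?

6

[S [U if e then [S [U if e then [S [M x = expr]]]]]]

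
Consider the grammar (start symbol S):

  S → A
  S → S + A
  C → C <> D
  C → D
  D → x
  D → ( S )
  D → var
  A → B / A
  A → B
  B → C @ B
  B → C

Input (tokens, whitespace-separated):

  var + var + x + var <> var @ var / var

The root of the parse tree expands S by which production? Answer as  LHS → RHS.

[S [S [S [S [A [B [C [D var]]]]] + [A [B [C [D var]]]]] + [A [B [C [D x]]]]] + [A [B [C [C [D var]] <> [D var]] @ [B [C [D var]]]] / [A [B [C [D var]]]]]]

S → S + A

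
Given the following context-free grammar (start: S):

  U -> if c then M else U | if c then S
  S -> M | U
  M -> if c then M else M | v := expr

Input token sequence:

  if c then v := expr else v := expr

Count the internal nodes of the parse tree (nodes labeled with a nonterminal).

[S [M if c then [M v := expr] else [M v := expr]]]

4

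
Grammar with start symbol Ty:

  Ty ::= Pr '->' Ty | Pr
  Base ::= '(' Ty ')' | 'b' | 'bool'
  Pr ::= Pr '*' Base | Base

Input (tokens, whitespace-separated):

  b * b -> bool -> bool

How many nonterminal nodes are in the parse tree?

11

[Ty [Pr [Pr [Base b]] * [Base b]] -> [Ty [Pr [Base bool]] -> [Ty [Pr [Base bool]]]]]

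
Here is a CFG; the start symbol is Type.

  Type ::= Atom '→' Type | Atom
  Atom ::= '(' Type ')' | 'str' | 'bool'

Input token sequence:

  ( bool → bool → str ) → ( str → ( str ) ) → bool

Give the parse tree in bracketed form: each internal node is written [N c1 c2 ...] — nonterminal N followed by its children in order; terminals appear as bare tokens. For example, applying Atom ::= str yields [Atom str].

[Type [Atom ( [Type [Atom bool] → [Type [Atom bool] → [Type [Atom str]]]] )] → [Type [Atom ( [Type [Atom str] → [Type [Atom ( [Type [Atom str]] )]]] )] → [Type [Atom bool]]]]

Type
Atom → Type
( Type ) → Type
( Atom → Type ) → Type
( bool → Type ) → Type
( bool → Atom → Type ) → Type
( bool → bool → Type ) → Type
( bool → bool → Atom ) → Type
( bool → bool → str ) → Type
( bool → bool → str ) → Atom → Type
( bool → bool → str ) → ( Type ) → Type
( bool → bool → str ) → ( Atom → Type ) → Type
( bool → bool → str ) → ( str → Type ) → Type
( bool → bool → str ) → ( str → Atom ) → Type
( bool → bool → str ) → ( str → ( Type ) ) → Type
( bool → bool → str ) → ( str → ( Atom ) ) → Type
( bool → bool → str ) → ( str → ( str ) ) → Type
( bool → bool → str ) → ( str → ( str ) ) → Atom
( bool → bool → str ) → ( str → ( str ) ) → bool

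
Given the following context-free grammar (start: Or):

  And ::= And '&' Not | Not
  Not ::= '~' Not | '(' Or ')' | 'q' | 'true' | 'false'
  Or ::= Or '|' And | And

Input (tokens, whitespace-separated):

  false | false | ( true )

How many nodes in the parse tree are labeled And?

[Or [Or [Or [And [Not false]]] | [And [Not false]]] | [And [Not ( [Or [And [Not true]]] )]]]

4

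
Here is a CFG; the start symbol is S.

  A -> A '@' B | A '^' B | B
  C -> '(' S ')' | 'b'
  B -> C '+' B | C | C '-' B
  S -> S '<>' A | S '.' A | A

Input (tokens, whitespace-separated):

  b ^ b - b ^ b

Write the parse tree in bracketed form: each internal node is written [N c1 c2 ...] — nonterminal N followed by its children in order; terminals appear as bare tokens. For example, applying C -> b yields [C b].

S
A
A ^ B
A ^ B ^ B
B ^ B ^ B
C ^ B ^ B
b ^ B ^ B
b ^ C - B ^ B
b ^ b - B ^ B
b ^ b - C ^ B
b ^ b - b ^ B
b ^ b - b ^ C
b ^ b - b ^ b

[S [A [A [A [B [C b]]] ^ [B [C b] - [B [C b]]]] ^ [B [C b]]]]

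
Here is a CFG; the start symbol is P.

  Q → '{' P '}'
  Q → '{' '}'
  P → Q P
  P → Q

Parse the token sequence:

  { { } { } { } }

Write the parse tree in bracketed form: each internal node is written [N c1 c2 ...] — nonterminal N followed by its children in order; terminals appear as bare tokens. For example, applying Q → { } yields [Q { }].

P
Q
{ P }
{ Q P }
{ { } P }
{ { } Q P }
{ { } { } P }
{ { } { } Q }
{ { } { } { } }

[P [Q { [P [Q { }] [P [Q { }] [P [Q { }]]]] }]]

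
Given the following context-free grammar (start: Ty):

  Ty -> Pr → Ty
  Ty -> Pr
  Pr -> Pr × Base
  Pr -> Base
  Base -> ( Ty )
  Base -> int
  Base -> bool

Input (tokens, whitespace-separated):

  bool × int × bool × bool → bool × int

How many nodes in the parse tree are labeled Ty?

2

[Ty [Pr [Pr [Pr [Pr [Base bool]] × [Base int]] × [Base bool]] × [Base bool]] → [Ty [Pr [Pr [Base bool]] × [Base int]]]]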